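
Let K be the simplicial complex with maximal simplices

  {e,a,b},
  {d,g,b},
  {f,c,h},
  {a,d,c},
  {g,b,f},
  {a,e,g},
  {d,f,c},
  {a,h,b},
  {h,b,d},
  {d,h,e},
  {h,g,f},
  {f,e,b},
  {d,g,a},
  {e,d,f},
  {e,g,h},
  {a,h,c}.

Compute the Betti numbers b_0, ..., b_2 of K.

Fix the vertex order a < b < c < d < e < f < g < h and write every simplex with vertices in increasing order. Then dim K = 2 and the simplices of K are:

  0-simplices (8): a, b, c, d, e, f, g, h
  1-simplices (24): ab, ac, ad, ae, ag, ah, bd, be, bf, bg, bh, cd, cf, ch, de, df, dg, dh, ef, eg, eh, fg, fh, gh
  2-simplices (16): abe, abh, acd, ach, adg, aeg, bdg, bdh, bef, bfg, cdf, cfh, def, deh, egh, fgh

giving chain groups C_0 ≅ Z^8, C_1 ≅ Z^24, C_2 ≅ Z^16.

∂_1: C_1 → C_0 is given by ∂[p,q] = [q] − [p]. For instance
  ∂bd = d − b.
This gives a 8×24 integer matrix of rank 7; reducing to Smith normal form yields diagonal entries (1,1,1,1,1,1,1).

Boundary ∂_2: C_2 → C_1 maps a triangle to the signed sum of its edges. For instance
  ∂abh = bh − ah + ab,
  ∂bdg = dg − bg + bd.
This gives a 24×16 integer matrix of rank 15; reducing to Smith normal form yields diagonal entries (1,1,1,1,1,1,1,1,1,1,1,1,1,1,1).

Computing H_k = (kernel of ∂_k) / (image of ∂_{k+1}):

  H_0: rank C_0 − rank ∂_1 = 8 − 7 = 1, and the invariant factors of ∂_1 are all 1, so H_0 ≅ Z.
  H_1: rank ker ∂_1 − rank ∂_2 = (24 − 7) − 15 = 2, and the invariant factors of ∂_2 are all 1, so H_1 ≅ Z^2.
  H_2: rank ker ∂_2 − rank ∂_3 = (16 − 15) − 0 = 1, and there is no ∂_3, so H_2 ≅ Z.

As a check, the Euler characteristic is 8 − 24 + 16 = 0, which agrees with 1 − 2 + 1 = 0.

Hence the Betti numbers are b_0 = 1, b_1 = 2, b_2 = 1.

b_0 = 1, b_1 = 2, b_2 = 1.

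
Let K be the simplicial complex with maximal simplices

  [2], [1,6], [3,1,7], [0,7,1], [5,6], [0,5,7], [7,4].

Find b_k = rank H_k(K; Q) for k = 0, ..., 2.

Take the total order 0 < 1 < 2 < 3 < 4 < 5 < 6 < 7 on the vertex set. Then K (dimension 2) consists of the simplices:

  0-simplices (8): [0], [1], [2], [3], [4], [5], [6], [7]
  1-simplices (10): [0,1], [0,5], [0,7], [1,3], [1,6], [1,7], [3,7], [4,7], [5,6], [5,7]
  2-simplices (3): [0,1,7], [0,5,7], [1,3,7]

Hence C_0 ≅ Z^8, C_1 ≅ Z^10, C_2 ≅ Z^3.

∂_1: C_1 → C_0 is given by ∂[p,q] = [q] − [p]. For instance
  ∂[1,7] = [7] − [1].
The 8×10 boundary matrix has rank 6 and Smith normal form diag(1,1,1,1,1,1).

∂_2: C_2 → C_1 maps a triangle to the signed sum of its edges. For instance
  ∂[0,5,7] = [5,7] − [0,7] + [0,5],
  ∂[0,1,7] = [1,7] − [0,7] + [0,1].
This gives a 10×3 integer matrix of rank 3; reducing to Smith normal form yields diagonal entries (1,1,1).

Now H_k = ker ∂_k / im ∂_{k+1}, so:

  H_0: rank C_0 − rank ∂_1 = 8 − 6 = 2, and the invariant factors of ∂_1 are all 1, so H_0 = Z^2.
  H_1: rank ker ∂_1 − rank ∂_2 = (10 − 6) − 3 = 1, and the invariant factors of ∂_2 are all 1, so H_1 = Z.
  H_2: rank ker ∂_2 − rank ∂_3 = (3 − 3) − 0 = 0, and there is no ∂_3, so H_2 = 0.

Hence the Betti numbers are b_0 = 2, b_1 = 1, b_2 = 0.

b_0 = 2, b_1 = 1, b_2 = 0.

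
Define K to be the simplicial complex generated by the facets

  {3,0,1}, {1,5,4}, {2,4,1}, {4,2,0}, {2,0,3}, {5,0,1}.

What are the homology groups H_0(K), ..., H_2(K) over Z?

Order the vertices as 0 < 1 < 2 < 3 < 4 < 5. Listing each simplex with vertices in this order, K has dimension 2 with simplices:

  0-simplices (6): [0], [1], [2], [3], [4], [5]
  1-simplices (12): [0,1], [0,2], [0,3], [0,4], [0,5], [1,2], [1,3], [1,4], [1,5], [2,3], [2,4], [4,5]
  2-simplices (6): [0,1,3], [0,1,5], [0,2,3], [0,2,4], [1,2,4], [1,4,5]

giving chain groups C_0 ≅ Z^6, C_1 ≅ Z^12, C_2 ≅ Z^6.

∂_1: C_1 → C_0 maps an edge to its endpoints' difference, ∂[p,q] = q − p.
As a 6×12 matrix over Z this has rank 5, with invariant factors (1,1,1,1,1).

∂_2: C_2 → C_1 acts by ∂[p,q,r] = [q,r] − [p,r] + [p,q]. For instance
  ∂[1,2,4] = [2,4] − [1,4] + [1,2],
  ∂[0,2,3] = [2,3] − [0,3] + [0,2].
As a 12×6 matrix over Z this has rank 6, with invariant factors (1,1,1,1,1,1).

Computing H_k = (kernel of ∂_k) / (image of ∂_{k+1}):

  H_0: rank C_0 − rank ∂_1 = 6 − 5 = 1, and the invariant factors of ∂_1 are all 1, so H_0 = Z.
  H_1: rank ker ∂_1 − rank ∂_2 = (12 − 5) − 6 = 1, and the invariant factors of ∂_2 are all 1, so H_1 = Z.
  H_2: rank ker ∂_2 − rank ∂_3 = (6 − 6) − 0 = 0, and there is no ∂_3, so H_2 = 0.

H_0 = Z,  H_1 = Z,  H_2 = 0.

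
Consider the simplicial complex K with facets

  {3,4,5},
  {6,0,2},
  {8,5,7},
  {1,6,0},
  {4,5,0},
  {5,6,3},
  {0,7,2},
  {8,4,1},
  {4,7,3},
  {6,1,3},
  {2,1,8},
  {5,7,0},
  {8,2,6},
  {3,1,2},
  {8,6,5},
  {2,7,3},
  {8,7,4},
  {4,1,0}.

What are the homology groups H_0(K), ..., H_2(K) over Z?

Take the total order 0 < 1 < 2 < 3 < 4 < 5 < 6 < 7 < 8 on the vertex set. Then K (dimension 2) consists of the simplices:

  0-simplices (9): [0], [1], [2], [3], [4], [5], [6], [7], [8]
  1-simplices (27): (27 of them)
  2-simplices (18): [0,1,4], [0,1,6], [0,2,6], [0,2,7], [0,4,5], [0,5,7], [1,2,3], [1,2,8], [1,3,6], [1,4,8], [2,3,7], [2,6,8], [3,4,5], [3,4,7], [3,5,6], [4,7,8], [5,6,8], [5,7,8]

Hence C_0 ≅ Z^9, C_1 ≅ Z^27, C_2 ≅ Z^18.

The boundary map ∂_1: C_1 → C_0 sends each edge [p,q] (with p < q) to q − p. For instance
  ∂[3,7] = [7] − [3].
The 9×27 boundary matrix has rank 8 and Smith normal form diag(1,1,1,1,1,1,1,1).

∂_2: C_2 → C_1 sends each 2-simplex [p,q,r] to [q,r] − [p,r] + [p,q]. For instance
  ∂[3,4,7] = [4,7] − [3,7] + [3,4],
  ∂[4,7,8] = [7,8] − [4,8] + [4,7].
The resulting 27×18 matrix has rank 18, and its Smith normal form has invariant factors (1,1,1,1,1,1,1,1,1,1,1,1,1,1,1,1,1,2).

Now H_k = ker ∂_k / im ∂_{k+1}, so:

  H_0: rank C_0 − rank ∂_1 = 9 − 8 = 1, and the invariant factors of ∂_1 are all 1, so H_0 ≅ Z.
  H_1: rank ker ∂_1 − rank ∂_2 = (27 − 8) − 18 = 1, and ∂_2 has invariant factor 2 > 1, so H_1 ≅ Z × Z/2.
  H_2: rank ker ∂_2 − rank ∂_3 = (18 − 18) − 0 = 0, and there is no ∂_3, so H_2 ≅ 0.

(K is a triangulation of the Klein bottle.)

H_0 ≅ Z,  H_1 ≅ Z × Z/2,  H_2 = 0.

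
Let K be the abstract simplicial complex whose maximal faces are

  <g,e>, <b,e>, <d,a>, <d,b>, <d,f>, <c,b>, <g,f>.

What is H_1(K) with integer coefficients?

Take the total order a < b < c < d < e < f < g on the vertex set. Then K (dimension 1) consists of the simplices:

  0-simplices (7): a, b, c, d, e, f, g
  1-simplices (7): ad, bc, bd, be, df, eg, fg

so the chain groups are C_0 ≅ Z^7, C_1 ≅ Z^7.

The boundary map ∂_1: C_1 → C_0 sends each edge [p,q] (with p < q) to q − p. For instance
  ∂eg = g − e.
This gives a 7×7 integer matrix of rank 6; reducing to Smith normal form yields diagonal entries (1,1,1,1,1,1).

Computing H_k = (kernel of ∂_k) / (image of ∂_{k+1}):

  H_1: rank ker ∂_1 − rank ∂_2 = (7 − 6) − 0 = 1, and there is no ∂_2, so H_1 = Z.

H_1 ≅ Z.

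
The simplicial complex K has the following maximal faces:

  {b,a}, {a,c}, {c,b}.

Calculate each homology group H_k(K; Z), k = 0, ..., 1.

We work with the vertex ordering a < b < c. The simplices of K, each written with vertices in increasing order, are:

  0-simplices (3): a, b, c
  1-simplices (3): ab, ac, bc

so the chain groups are C_0 ≅ Z^3, C_1 ≅ Z^3.

Boundary ∂_1: C_1 → C_0 sends each edge [p,q] (with p < q) to q − p.
The resulting 3×3 matrix has rank 2, and its Smith normal form has invariant factors (1,1).

From H_k ≅ ker(∂_k) / im(∂_{k+1}) we obtain:

  H_0: rank C_0 − rank ∂_1 = 3 − 2 = 1, and the invariant factors of ∂_1 are all 1, so H_0 ≅ Z.
  H_1: rank ker ∂_1 − rank ∂_2 = (3 − 2) − 0 = 1, and there is no ∂_2, so H_1 ≅ Z.

(K is a triangulation of the circle S^1.)

H_0 = Z,  H_1 = Z.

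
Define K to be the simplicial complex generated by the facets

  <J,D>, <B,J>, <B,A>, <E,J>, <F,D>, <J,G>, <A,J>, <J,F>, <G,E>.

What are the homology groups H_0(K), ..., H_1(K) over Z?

Fix the vertex order A < B < D < E < F < G < J and write every simplex with vertices in increasing order. Then dim K = 1 and the simplices of K are:

  0-simplices (7): A, B, D, E, F, G, J
  1-simplices (9): AB, AJ, BJ, DF, DJ, EG, EJ, FJ, GJ

giving chain groups C_0 ≅ Z^7, C_1 ≅ Z^9.

The boundary map ∂_1: C_1 → C_0 maps an edge to its endpoints' difference, ∂[p,q] = q − p. For instance
  ∂BJ = J − B.
This gives a 7×9 integer matrix of rank 6; reducing to Smith normal form yields diagonal entries (1,1,1,1,1,1).

Reading off H_k = ker ∂_k / im ∂_{k+1}:

  H_0: rank C_0 − rank ∂_1 = 7 − 6 = 1, and the invariant factors of ∂_1 are all 1, so H_0 ≅ Z.
  H_1: rank ker ∂_1 − rank ∂_2 = (9 − 6) − 0 = 3, and there is no ∂_2, so H_1 ≅ Z^3.

As a check, the Euler characteristic is 7 − 9 = -2, which agrees with 1 − 3 = -2.

H_0 ≅ Z,  H_1 ≅ Z^3.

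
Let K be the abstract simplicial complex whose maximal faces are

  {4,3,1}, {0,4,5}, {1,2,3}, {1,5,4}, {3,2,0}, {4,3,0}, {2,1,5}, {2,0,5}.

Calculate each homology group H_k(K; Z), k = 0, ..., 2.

Take the total order 0 < 1 < 2 < 3 < 4 < 5 on the vertex set. Then K (dimension 2) consists of the simplices:

  0-simplices (6): [0], [1], [2], [3], [4], [5]
  1-simplices (12): [0,2], [0,3], [0,4], [0,5], [1,2], [1,3], [1,4], [1,5], [2,3], [2,5], [3,4], [4,5]
  2-simplices (8): [0,2,3], [0,2,5], [0,3,4], [0,4,5], [1,2,3], [1,2,5], [1,3,4], [1,4,5]

so the chain groups are C_0 ≅ Z^6, C_1 ≅ Z^12, C_2 ≅ Z^8.

The boundary map ∂_1: C_1 → C_0 sends each edge [p,q] (with p < q) to q − p.
As a 6×12 matrix over Z this has rank 5, with invariant factors (1,1,1,1,1).

∂_2: C_2 → C_1 sends each 2-simplex [p,q,r] to [q,r] − [p,r] + [p,q]. For instance
  ∂[0,2,5] = [2,5] − [0,5] + [0,2],
  ∂[1,2,3] = [2,3] − [1,3] + [1,2].
This gives a 12×8 integer matrix of rank 7; reducing to Smith normal form yields diagonal entries (1,1,1,1,1,1,1).

Computing H_k = (kernel of ∂_k) / (image of ∂_{k+1}):

  H_0: rank C_0 − rank ∂_1 = 6 − 5 = 1, and the invariant factors of ∂_1 are all 1, so H_0 ≅ Z.
  H_1: rank ker ∂_1 − rank ∂_2 = (12 − 5) − 7 = 0, and the invariant factors of ∂_2 are all 1, so H_1 ≅ 0.
  H_2: rank ker ∂_2 − rank ∂_3 = (8 − 7) − 0 = 1, and there is no ∂_3, so H_2 ≅ Z.

H_0 = Z,  H_1 = 0,  H_2 = Z.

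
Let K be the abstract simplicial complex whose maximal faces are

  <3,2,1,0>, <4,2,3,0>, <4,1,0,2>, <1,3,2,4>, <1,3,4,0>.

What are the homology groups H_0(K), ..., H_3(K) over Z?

We work with the vertex ordering 0 < 1 < 2 < 3 < 4. The simplices of K, each written with vertices in increasing order, are:

  0-simplices (5): [0], [1], [2], [3], [4]
  1-simplices (10): [0,1], [0,2], [0,3], [0,4], [1,2], [1,3], [1,4], [2,3], [2,4], [3,4]
  2-simplices (10): [0,1,2], [0,1,3], [0,1,4], [0,2,3], [0,2,4], [0,3,4], [1,2,3], [1,2,4], [1,3,4], [2,3,4]
  3-simplices (5): [0,1,2,3], [0,1,2,4], [0,1,3,4], [0,2,3,4], [1,2,3,4]

giving chain groups C_0 ≅ Z^5, C_1 ≅ Z^10, C_2 ≅ Z^10, C_3 ≅ Z^5.

Boundary ∂_1: C_1 → C_0 is given by ∂[p,q] = [q] − [p]. For instance
  ∂[1,2] = [2] − [1].
The resulting 5×10 matrix has rank 4, and its Smith normal form has invariant factors (1,1,1,1).

The boundary map ∂_2: C_2 → C_1 acts by ∂[p,q,r] = [q,r] − [p,r] + [p,q]. For instance
  ∂[1,2,3] = [2,3] − [1,3] + [1,2],
  ∂[2,3,4] = [3,4] − [2,4] + [2,3].
As a 10×10 matrix over Z this has rank 6, with invariant factors (1,1,1,1,1,1).

Boundary ∂_3: C_3 → C_2 sends each 3-simplex σ to the alternating sum Σ_i (−1)^i (σ with its i-th vertex removed). For instance
  ∂[0,1,2,4] = [1,2,4] − [0,2,4] + [0,1,4] − [0,1,2],
  ∂[0,1,2,3] = [1,2,3] − [0,2,3] + [0,1,3] − [0,1,2].
The 10×5 boundary matrix has rank 4 and Smith normal form diag(1,1,1,1).

Reading off H_k = ker ∂_k / im ∂_{k+1}:

  H_0: rank C_0 − rank ∂_1 = 5 − 4 = 1, and the invariant factors of ∂_1 are all 1, so H_0 = Z.
  H_1: rank ker ∂_1 − rank ∂_2 = (10 − 4) − 6 = 0, and the invariant factors of ∂_2 are all 1, so H_1 = 0.
  H_2: rank ker ∂_2 − rank ∂_3 = (10 − 6) − 4 = 0, and the invariant factors of ∂_3 are all 1, so H_2 = 0.
  H_3: rank ker ∂_3 − rank ∂_4 = (5 − 4) − 0 = 1, and there is no ∂_4, so H_3 = Z.

H_0 = Z,  H_1 = 0,  H_2 = 0,  H_3 = Z.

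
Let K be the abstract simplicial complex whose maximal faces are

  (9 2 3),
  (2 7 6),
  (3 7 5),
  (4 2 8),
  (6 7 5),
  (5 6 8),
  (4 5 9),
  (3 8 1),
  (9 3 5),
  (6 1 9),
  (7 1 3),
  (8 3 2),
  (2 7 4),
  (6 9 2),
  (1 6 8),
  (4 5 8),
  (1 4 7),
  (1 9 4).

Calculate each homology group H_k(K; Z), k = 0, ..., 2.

H_0 = Z,  H_1 = Z^2,  H_2 = Z.

Order the vertices as 1 < 2 < 3 < 4 < 5 < 6 < 7 < 8 < 9. Listing each simplex with vertices in this order, K has dimension 2 with simplices:

  0-simplices (9): [1], [2], [3], [4], [5], [6], [7], [8], [9]
  1-simplices (27): (27 of them)
  2-simplices (18): [1,3,7], [1,3,8], [1,4,7], [1,4,9], [1,6,8], [1,6,9], [2,3,8], [2,3,9], [2,4,7], [2,4,8], [2,6,7], [2,6,9], [3,5,7], [3,5,9], [4,5,8], [4,5,9], [5,6,7], [5,6,8]

so the chain groups are C_0 ≅ Z^9, C_1 ≅ Z^27, C_2 ≅ Z^18.

∂_1: C_1 → C_0 is given by ∂[p,q] = [q] − [p]. For instance
  ∂[4,7] = [7] − [4].
As a 9×27 matrix over Z this has rank 8, with invariant factors (1,1,1,1,1,1,1,1).

∂_2: C_2 → C_1 maps a triangle to the signed sum of its edges. For instance
  ∂[2,6,7] = [6,7] − [2,7] + [2,6],
  ∂[2,4,8] = [4,8] − [2,8] + [2,4].
This gives a 27×18 integer matrix of rank 17; reducing to Smith normal form yields diagonal entries (1,1,1,1,1,1,1,1,1,1,1,1,1,1,1,1,1).

From H_k ≅ ker(∂_k) / im(∂_{k+1}) we obtain:

  H_0: rank C_0 − rank ∂_1 = 9 − 8 = 1, and the invariant factors of ∂_1 are all 1, so H_0 = Z.
  H_1: rank ker ∂_1 − rank ∂_2 = (27 − 8) − 17 = 2, and the invariant factors of ∂_2 are all 1, so H_1 = Z^2.
  H_2: rank ker ∂_2 − rank ∂_3 = (18 − 17) − 0 = 1, and there is no ∂_3, so H_2 = Z.

As a check, the Euler characteristic is 9 − 27 + 18 = 0, which agrees with 1 − 2 + 1 = 0.
(K is a triangulation of the torus T^2.)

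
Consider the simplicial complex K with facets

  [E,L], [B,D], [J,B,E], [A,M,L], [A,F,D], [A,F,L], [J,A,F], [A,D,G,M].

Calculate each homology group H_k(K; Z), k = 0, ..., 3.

Fix the vertex order A < B < D < E < F < G < J < L < M and write every simplex with vertices in increasing order. Then dim K = 3 and the simplices of K are:

  0-simplices (9): A, B, D, E, F, G, J, L, M
  1-simplices (18): AD, AF, AG, AJ, AL, AM, BD, BE, BJ, DF, DG, DM, EJ, EL, FJ, FL, GM, LM
  2-simplices (9): ADF, ADG, ADM, AFJ, AFL, AGM, ALM, BEJ, DGM
  3-simplices (1): ADGM

Hence C_0 ≅ Z^9, C_1 ≅ Z^18, C_2 ≅ Z^9, C_3 ≅ Z^1.

Boundary ∂_1: C_1 → C_0 sends each edge [p,q] (with p < q) to q − p. For instance
  ∂DF = F − D.
The 9×18 boundary matrix has rank 8 and Smith normal form diag(1,1,1,1,1,1,1,1).

∂_2: C_2 → C_1 sends each 2-simplex [p,q,r] to [q,r] − [p,r] + [p,q]. For instance
  ∂DGM = GM − DM + DG,
  ∂ADM = DM − AM + AD.
This gives a 18×9 integer matrix of rank 8; reducing to Smith normal form yields diagonal entries (1,1,1,1,1,1,1,1).

Boundary ∂_3: C_3 → C_2 sends each 3-simplex σ to the alternating sum Σ_i (−1)^i (σ with its i-th vertex removed). For instance
  ∂ADGM = DGM − AGM + ADM − ADG.
The resulting 9×1 matrix has rank 1, and its Smith normal form has invariant factors (1).

From H_k ≅ ker(∂_k) / im(∂_{k+1}) we obtain:

  H_0: rank C_0 − rank ∂_1 = 9 − 8 = 1, and the invariant factors of ∂_1 are all 1, so H_0 ≅ Z.
  H_1: rank ker ∂_1 − rank ∂_2 = (18 − 8) − 8 = 2, and the invariant factors of ∂_2 are all 1, so H_1 ≅ Z^2.
  H_2: rank ker ∂_2 − rank ∂_3 = (9 − 8) − 1 = 0, and the invariant factors of ∂_3 are all 1, so H_2 ≅ 0.
  H_3: rank ker ∂_3 − rank ∂_4 = (1 − 1) − 0 = 0, and there is no ∂_4, so H_3 ≅ 0.

As a check, the Euler characteristic is 9 − 18 + 9 − 1 = -1, which agrees with 1 − 2 + 0 − 0 = -1.

H_0 = Z,  H_1 = Z^2,  H_2 = 0,  H_3 = 0.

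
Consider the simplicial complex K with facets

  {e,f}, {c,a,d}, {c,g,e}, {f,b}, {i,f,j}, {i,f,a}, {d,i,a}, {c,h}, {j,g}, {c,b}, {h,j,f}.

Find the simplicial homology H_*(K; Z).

H_0 ≅ Z,  H_1 ≅ Z^4,  H_2 = 0.

Order the vertices as a < b < c < d < e < f < g < h < i < j. Listing each simplex with vertices in this order, K has dimension 2 with simplices:

  0-simplices (10): a, b, c, d, e, f, g, h, i, j
  1-simplices (19): ac, ad, af, ai, bc, bf, cd, ce, cg, ch, di, ef, eg, fh, fi, fj, gj, hj, ij
  2-simplices (6): acd, adi, afi, ceg, fhj, fij

giving chain groups C_0 ≅ Z^10, C_1 ≅ Z^19, C_2 ≅ Z^6.

∂_1: C_1 → C_0 is given by ∂[p,q] = [q] − [p]. For instance
  ∂gj = j − g.
The resulting 10×19 matrix has rank 9, and its Smith normal form has invariant factors (1,1,1,1,1,1,1,1,1).

Boundary ∂_2: C_2 → C_1 maps a triangle to the signed sum of its edges. For instance
  ∂ceg = eg − cg + ce,
  ∂afi = fi − ai + af.
The 19×6 boundary matrix has rank 6 and Smith normal form diag(1,1,1,1,1,1).

Computing H_k = (kernel of ∂_k) / (image of ∂_{k+1}):

  H_0: rank C_0 − rank ∂_1 = 10 − 9 = 1, and the invariant factors of ∂_1 are all 1, so H_0 = Z.
  H_1: rank ker ∂_1 − rank ∂_2 = (19 − 9) − 6 = 4, and the invariant factors of ∂_2 are all 1, so H_1 = Z^4.
  H_2: rank ker ∂_2 − rank ∂_3 = (6 − 6) − 0 = 0, and there is no ∂_3, so H_2 = 0.

As a check, the Euler characteristic is 10 − 19 + 6 = -3, which agrees with 1 − 4 + 0 = -3.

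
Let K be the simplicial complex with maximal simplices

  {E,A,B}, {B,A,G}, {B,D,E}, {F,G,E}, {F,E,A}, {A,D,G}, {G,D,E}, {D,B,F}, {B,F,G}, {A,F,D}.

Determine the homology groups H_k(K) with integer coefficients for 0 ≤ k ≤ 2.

H_0 = Z,  H_1 = Z/2,  H_2 = 0.

We work with the vertex ordering A < B < D < E < F < G. The simplices of K, each written with vertices in increasing order, are:

  0-simplices (6): A, B, D, E, F, G
  1-simplices (15): AB, AD, AE, AF, AG, BD, BE, BF, BG, DE, DF, DG, EF, EG, FG
  2-simplices (10): ABE, ABG, ADF, ADG, AEF, BDE, BDF, BFG, DEG, EFG

so the chain groups are C_0 ≅ Z^6, C_1 ≅ Z^15, C_2 ≅ Z^10.

Boundary ∂_1: C_1 → C_0 is given by ∂[p,q] = [q] − [p].
This gives a 6×15 integer matrix of rank 5; reducing to Smith normal form yields diagonal entries (1,1,1,1,1).

∂_2: C_2 → C_1 maps a triangle to the signed sum of its edges. For instance
  ∂ADG = DG − AG + AD,
  ∂ADF = DF − AF + AD.
This gives a 15×10 integer matrix of rank 10; reducing to Smith normal form yields diagonal entries (1,1,1,1,1,1,1,1,1,2).

Now H_k = ker ∂_k / im ∂_{k+1}, so:

  H_0: rank C_0 − rank ∂_1 = 6 − 5 = 1, and the invariant factors of ∂_1 are all 1, so H_0 ≅ Z.
  H_1: rank ker ∂_1 − rank ∂_2 = (15 − 5) − 10 = 0, and ∂_2 has invariant factor 2 > 1, so H_1 ≅ Z/2.
  H_2: rank ker ∂_2 − rank ∂_3 = (10 − 10) − 0 = 0, and there is no ∂_3, so H_2 ≅ 0.

As a check, the Euler characteristic is 6 − 15 + 10 = 1, which agrees with 1 − 0 + 0 = 1.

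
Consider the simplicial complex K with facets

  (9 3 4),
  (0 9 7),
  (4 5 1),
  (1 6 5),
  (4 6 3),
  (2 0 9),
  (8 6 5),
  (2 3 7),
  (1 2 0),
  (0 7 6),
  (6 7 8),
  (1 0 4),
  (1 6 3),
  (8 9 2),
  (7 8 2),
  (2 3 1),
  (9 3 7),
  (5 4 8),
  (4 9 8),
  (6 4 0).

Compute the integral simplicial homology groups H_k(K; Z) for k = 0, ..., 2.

We work with the vertex ordering 0 < 1 < 2 < 3 < 4 < 5 < 6 < 7 < 8 < 9. The simplices of K, each written with vertices in increasing order, are:

  0-simplices (10): [0], [1], [2], [3], [4], [5], [6], [7], [8], [9]
  1-simplices (30): (30 of them)
  2-simplices (20): (20 of them)

Hence C_0 ≅ Z^10, C_1 ≅ Z^30, C_2 ≅ Z^20.

Boundary ∂_1: C_1 → C_0 is given by ∂[p,q] = [q] − [p].
The 10×30 boundary matrix has rank 9 and Smith normal form diag(1,1,1,1,1,1,1,1,1).

The boundary map ∂_2: C_2 → C_1 acts by ∂[p,q,r] = [q,r] − [p,r] + [p,q]. For instance
  ∂[6,7,8] = [7,8] − [6,8] + [6,7],
  ∂[2,7,8] = [7,8] − [2,8] + [2,7].
As a 30×20 matrix over Z this has rank 20, with invariant factors (1,1,1,1,1,1,1,1,1,1,1,1,1,1,1,1,1,1,1,2).

Computing H_k = (kernel of ∂_k) / (image of ∂_{k+1}):

  H_0: rank C_0 − rank ∂_1 = 10 − 9 = 1, and the invariant factors of ∂_1 are all 1, so H_0 ≅ Z.
  H_1: rank ker ∂_1 − rank ∂_2 = (30 − 9) − 20 = 1, and ∂_2 has invariant factor 2 > 1, so H_1 ≅ Z ⊕ Z/2.
  H_2: rank ker ∂_2 − rank ∂_3 = (20 − 20) − 0 = 0, and there is no ∂_3, so H_2 ≅ 0.

As a check, the Euler characteristic is 10 − 30 + 20 = 0, which agrees with 1 − 1 + 0 = 0.
(K is a triangulation of the Klein bottle.)

H_0 ≅ Z,  H_1 ≅ Z ⊕ Z/2,  H_2 = 0.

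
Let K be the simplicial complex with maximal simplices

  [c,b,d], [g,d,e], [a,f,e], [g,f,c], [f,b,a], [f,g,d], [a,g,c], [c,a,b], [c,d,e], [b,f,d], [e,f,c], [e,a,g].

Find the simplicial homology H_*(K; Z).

Order the vertices as a < b < c < d < e < f < g. Listing each simplex with vertices in this order, K has dimension 2 with simplices:

  0-simplices (7): a, b, c, d, e, f, g
  1-simplices (18): ab, ac, ae, af, ag, bc, bd, bf, cd, ce, cf, cg, de, df, dg, ef, eg, fg
  2-simplices (12): abc, abf, acg, aef, aeg, bcd, bdf, cde, cef, cfg, deg, dfg

Hence C_0 ≅ Z^7, C_1 ≅ Z^18, C_2 ≅ Z^12.

The boundary map ∂_1: C_1 → C_0 is given by ∂[p,q] = [q] − [p]. For instance
  ∂cd = d − c.
As a 7×18 matrix over Z this has rank 6, with invariant factors (1,1,1,1,1,1).

∂_2: C_2 → C_1 sends each 2-simplex [p,q,r] to [q,r] − [p,r] + [p,q]. For instance
  ∂abc = bc − ac + ab,
  ∂cef = ef − cf + ce.
The resulting 18×12 matrix has rank 12, and its Smith normal form has invariant factors (1,1,1,1,1,1,1,1,1,1,1,2).

Computing H_k = (kernel of ∂_k) / (image of ∂_{k+1}):

  H_0: rank C_0 − rank ∂_1 = 7 − 6 = 1, and the invariant factors of ∂_1 are all 1, so H_0 ≅ Z.
  H_1: rank ker ∂_1 − rank ∂_2 = (18 − 6) − 12 = 0, and ∂_2 has invariant factor 2 > 1, so H_1 ≅ Z/2.
  H_2: rank ker ∂_2 − rank ∂_3 = (12 − 12) − 0 = 0, and there is no ∂_3, so H_2 ≅ 0.

As a check, the Euler characteristic is 7 − 18 + 12 = 1, which agrees with 1 − 0 + 0 = 1.

H_0 = Z,  H_1 = Z/2,  H_2 = 0.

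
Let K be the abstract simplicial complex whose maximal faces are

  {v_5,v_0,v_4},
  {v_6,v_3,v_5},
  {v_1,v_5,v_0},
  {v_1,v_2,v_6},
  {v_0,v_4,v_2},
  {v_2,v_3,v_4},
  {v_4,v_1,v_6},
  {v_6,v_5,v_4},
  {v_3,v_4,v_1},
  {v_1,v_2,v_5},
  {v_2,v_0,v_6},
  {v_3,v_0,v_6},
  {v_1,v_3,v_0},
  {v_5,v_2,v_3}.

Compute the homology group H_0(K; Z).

Fix the vertex order v_0 < v_1 < v_2 < v_3 < v_4 < v_5 < v_6 and write every simplex with vertices in increasing order. Then dim K = 2 and the simplices of K are:

  0-simplices (7): [v_0], [v_1], [v_2], [v_3], [v_4], [v_5], [v_6]
  1-simplices (21): (21 of them)
  2-simplices (14): (14 of them)

Hence C_0 ≅ Z^7, C_1 ≅ Z^21, C_2 ≅ Z^14.

Boundary ∂_1: C_1 → C_0 is given by ∂[p,q] = [q] − [p]. For instance
  ∂[v_4,v_5] = [v_5] − [v_4].
The 7×21 boundary matrix has rank 6 and Smith normal form diag(1,1,1,1,1,1).

∂_2: C_2 → C_1 sends each 2-simplex [p,q,r] to [q,r] − [p,r] + [p,q]. For instance
  ∂[v_3,v_5,v_6] = [v_5,v_6] − [v_3,v_6] + [v_3,v_5],
  ∂[v_2,v_3,v_5] = [v_3,v_5] − [v_2,v_5] + [v_2,v_3].
The 21×14 boundary matrix has rank 13 and Smith normal form diag(1,1,1,1,1,1,1,1,1,1,1,1,1).

Now H_k = ker ∂_k / im ∂_{k+1}, so:

  H_0: rank C_0 − rank ∂_1 = 7 − 6 = 1, and the invariant factors of ∂_1 are all 1, so H_0 ≅ Z.

H_0 = Z.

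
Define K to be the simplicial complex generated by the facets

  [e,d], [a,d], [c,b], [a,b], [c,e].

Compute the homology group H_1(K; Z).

K has 5 vertices, 5 edges.
rank ∂_1 = 4, rank ∂_2 = 0 ⇒ b_1 = 5 − 4 − 0 = 1. So H_1 ≅ Z.

H_1 ≅ Z.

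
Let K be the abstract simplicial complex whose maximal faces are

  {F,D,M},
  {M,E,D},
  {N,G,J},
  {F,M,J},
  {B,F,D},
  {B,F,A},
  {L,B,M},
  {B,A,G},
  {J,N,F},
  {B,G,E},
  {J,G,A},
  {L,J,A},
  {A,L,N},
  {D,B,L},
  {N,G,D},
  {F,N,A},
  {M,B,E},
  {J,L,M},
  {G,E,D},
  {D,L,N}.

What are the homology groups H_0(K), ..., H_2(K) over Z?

Take the total order A < B < D < E < F < G < J < L < M < N on the vertex set. Then K (dimension 2) consists of the simplices:

  0-simplices (10): A, B, D, E, F, G, J, L, M, N
  1-simplices (30): AB, AF, AG, AJ, AL, AN, BD, BE, BF, BG, BL, BM, DE, DF, DG, DL, DM, DN, EG, EM, FJ, FM, FN, GJ, GN, JL, JM, JN, LM, LN
  2-simplices (20): ABF, ABG, AFN, AGJ, AJL, ALN, BDF, BDL, BEG, BEM, BLM, DEG, DEM, DFM, DGN, DLN, FJM, FJN, GJN, JLM

so the chain groups are C_0 ≅ Z^10, C_1 ≅ Z^30, C_2 ≅ Z^20.

The boundary map ∂_1: C_1 → C_0 maps an edge to its endpoints' difference, ∂[p,q] = q − p. For instance
  ∂BM = M − B.
This gives a 10×30 integer matrix of rank 9; reducing to Smith normal form yields diagonal entries (1,1,1,1,1,1,1,1,1).

∂_2: C_2 → C_1 acts by ∂[p,q,r] = [q,r] − [p,r] + [p,q]. For instance
  ∂DLN = LN − DN + DL,
  ∂FJM = JM − FM + FJ.
The 30×20 boundary matrix has rank 20 and Smith normal form diag(1,1,1,1,1,1,1,1,1,1,1,1,1,1,1,1,1,1,1,2).

Reading off H_k = ker ∂_k / im ∂_{k+1}:

  H_0: rank C_0 − rank ∂_1 = 10 − 9 = 1, and the invariant factors of ∂_1 are all 1, so H_0 ≅ Z.
  H_1: rank ker ∂_1 − rank ∂_2 = (30 − 9) − 20 = 1, and ∂_2 has invariant factor 2 > 1, so H_1 ≅ Z ⊕ Z/2Z.
  H_2: rank ker ∂_2 − rank ∂_3 = (20 − 20) − 0 = 0, and there is no ∂_3, so H_2 ≅ 0.

As a check, the Euler characteristic is 10 − 30 + 20 = 0, which agrees with 1 − 1 + 0 = 0.

H_0 ≅ Z,  H_1 ≅ Z ⊕ Z/2Z,  H_2 = 0.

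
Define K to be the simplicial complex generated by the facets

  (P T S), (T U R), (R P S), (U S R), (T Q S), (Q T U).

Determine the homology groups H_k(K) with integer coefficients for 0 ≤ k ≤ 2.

Fix the vertex order P < Q < R < S < T < U and write every simplex with vertices in increasing order. Then dim K = 2 and the simplices of K are:

  0-simplices (6): P, Q, R, S, T, U
  1-simplices (12): PR, PS, PT, QS, QT, QU, RS, RT, RU, ST, SU, TU
  2-simplices (6): PRS, PST, QST, QTU, RSU, RTU

so the chain groups are C_0 ≅ Z^6, C_1 ≅ Z^12, C_2 ≅ Z^6.

The boundary map ∂_1: C_1 → C_0 sends each edge [p,q] (with p < q) to q − p. For instance
  ∂PS = S − P.
As a 6×12 matrix over Z this has rank 5, with invariant factors (1,1,1,1,1).

The boundary map ∂_2: C_2 → C_1 maps a triangle to the signed sum of its edges. For instance
  ∂RSU = SU − RU + RS,
  ∂QST = ST − QT + QS.
As a 12×6 matrix over Z this has rank 6, with invariant factors (1,1,1,1,1,1).

From H_k ≅ ker(∂_k) / im(∂_{k+1}) we obtain:

  H_0: rank C_0 − rank ∂_1 = 6 − 5 = 1, and the invariant factors of ∂_1 are all 1, so H_0 ≅ Z.
  H_1: rank ker ∂_1 − rank ∂_2 = (12 − 5) − 6 = 1, and the invariant factors of ∂_2 are all 1, so H_1 ≅ Z.
  H_2: rank ker ∂_2 − rank ∂_3 = (6 − 6) − 0 = 0, and there is no ∂_3, so H_2 ≅ 0.

As a check, the Euler characteristic is 6 − 12 + 6 = 0, which agrees with 1 − 1 + 0 = 0.

H_0 ≅ Z,  H_1 ≅ Z,  H_2 = 0.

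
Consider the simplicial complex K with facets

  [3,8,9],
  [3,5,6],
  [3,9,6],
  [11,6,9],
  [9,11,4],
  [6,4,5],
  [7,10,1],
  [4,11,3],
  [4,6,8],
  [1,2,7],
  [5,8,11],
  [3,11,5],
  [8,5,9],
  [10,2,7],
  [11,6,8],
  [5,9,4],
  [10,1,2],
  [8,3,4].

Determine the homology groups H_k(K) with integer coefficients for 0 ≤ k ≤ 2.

H_0 = Z^2,  H_1 = Z^2,  H_2 = Z^2.

Take the total order 1 < 2 < 3 < 4 < 5 < 6 < 7 < 8 < 9 < 10 < 11 on the vertex set. Then K (dimension 2) consists of the simplices:

  0-simplices (11): [1], [2], [3], [4], [5], [6], [7], [8], [9], [10], [11]
  1-simplices (27): (27 of them)
  2-simplices (18): (18 of them)

Hence C_0 ≅ Z^11, C_1 ≅ Z^27, C_2 ≅ Z^18.

The boundary map ∂_1: C_1 → C_0 sends each edge [p,q] (with p < q) to q − p.
The resulting 11×27 matrix has rank 9, and its Smith normal form has invariant factors (1,1,1,1,1,1,1,1,1).

The boundary map ∂_2: C_2 → C_1 maps a triangle to the signed sum of its edges. For instance
  ∂[3,4,8] = [4,8] − [3,8] + [3,4],
  ∂[2,7,10] = [7,10] − [2,10] + [2,7].
This gives a 27×18 integer matrix of rank 16; reducing to Smith normal form yields diagonal entries (1,1,1,1,1,1,1,1,1,1,1,1,1,1,1,1).

From H_k ≅ ker(∂_k) / im(∂_{k+1}) we obtain:

  H_0: rank C_0 − rank ∂_1 = 11 − 9 = 2, and the invariant factors of ∂_1 are all 1, so H_0 ≅ Z^2.
  H_1: rank ker ∂_1 − rank ∂_2 = (27 − 9) − 16 = 2, and the invariant factors of ∂_2 are all 1, so H_1 ≅ Z^2.
  H_2: rank ker ∂_2 − rank ∂_3 = (18 − 16) − 0 = 2, and there is no ∂_3, so H_2 ≅ Z^2.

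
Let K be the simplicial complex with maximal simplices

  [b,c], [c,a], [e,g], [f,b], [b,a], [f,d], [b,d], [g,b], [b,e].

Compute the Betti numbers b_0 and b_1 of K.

b_0 = 1, b_1 = 3.

Take the total order a < b < c < d < e < f < g on the vertex set. Then K (dimension 1) consists of the simplices:

  0-simplices (7): a, b, c, d, e, f, g
  1-simplices (9): ab, ac, bc, bd, be, bf, bg, df, eg

so the chain groups are C_0 ≅ Z^7, C_1 ≅ Z^9.

∂_1: C_1 → C_0 sends each edge [p,q] (with p < q) to q − p. For instance
  ∂eg = g − e.
As a 7×9 matrix over Z this has rank 6, with invariant factors (1,1,1,1,1,1).

From H_k ≅ ker(∂_k) / im(∂_{k+1}) we obtain:

  H_0: rank C_0 − rank ∂_1 = 7 − 6 = 1, and the invariant factors of ∂_1 are all 1, so H_0 = Z.
  H_1: rank ker ∂_1 − rank ∂_2 = (9 − 6) − 0 = 3, and there is no ∂_2, so H_1 = Z^3.

As a check, the Euler characteristic is 7 − 9 = -2, which agrees with 1 − 3 = -2.
(K is a triangulation of a wedge of 3 circles.)

Hence the Betti numbers are b_0 = 1, b_1 = 3.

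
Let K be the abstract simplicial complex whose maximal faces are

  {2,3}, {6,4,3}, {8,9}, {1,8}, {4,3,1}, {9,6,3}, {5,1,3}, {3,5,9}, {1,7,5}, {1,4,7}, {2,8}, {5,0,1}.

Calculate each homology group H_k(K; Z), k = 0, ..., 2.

H_0 = Z,  H_1 = Z^2,  H_2 = 0.

Fix the vertex order 0 < 1 < 2 < 3 < 4 < 5 < 6 < 7 < 8 < 9 and write every simplex with vertices in increasing order. Then dim K = 2 and the simplices of K are:

  0-simplices (10): [0], [1], [2], [3], [4], [5], [6], [7], [8], [9]
  1-simplices (19): [0,1], [0,5], [1,3], [1,4], [1,5], [1,7], [1,8], [2,3], [2,8], [3,4], [3,5], [3,6], [3,9], [4,6], [4,7], [5,7], [5,9], [6,9], [8,9]
  2-simplices (8): [0,1,5], [1,3,4], [1,3,5], [1,4,7], [1,5,7], [3,4,6], [3,5,9], [3,6,9]

so the chain groups are C_0 ≅ Z^10, C_1 ≅ Z^19, C_2 ≅ Z^8.

The boundary map ∂_1: C_1 → C_0 maps an edge to its endpoints' difference, ∂[p,q] = q − p. For instance
  ∂[6,9] = [9] − [6].
As a 10×19 matrix over Z this has rank 9, with invariant factors (1,1,1,1,1,1,1,1,1).

Boundary ∂_2: C_2 → C_1 sends each 2-simplex [p,q,r] to [q,r] − [p,r] + [p,q]. For instance
  ∂[1,5,7] = [5,7] − [1,7] + [1,5],
  ∂[1,4,7] = [4,7] − [1,7] + [1,4].
The 19×8 boundary matrix has rank 8 and Smith normal form diag(1,1,1,1,1,1,1,1).

Reading off H_k = ker ∂_k / im ∂_{k+1}:

  H_0: rank C_0 − rank ∂_1 = 10 − 9 = 1, and the invariant factors of ∂_1 are all 1, so H_0 = Z.
  H_1: rank ker ∂_1 − rank ∂_2 = (19 − 9) − 8 = 2, and the invariant factors of ∂_2 are all 1, so H_1 = Z^2.
  H_2: rank ker ∂_2 − rank ∂_3 = (8 − 8) − 0 = 0, and there is no ∂_3, so H_2 = 0.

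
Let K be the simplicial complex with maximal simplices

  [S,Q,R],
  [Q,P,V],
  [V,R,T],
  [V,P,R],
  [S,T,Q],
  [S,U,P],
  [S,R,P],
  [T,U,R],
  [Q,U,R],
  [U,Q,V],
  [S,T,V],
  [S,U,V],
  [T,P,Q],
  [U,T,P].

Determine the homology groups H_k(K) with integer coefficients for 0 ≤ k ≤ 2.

H_0 = Z,  H_1 = Z^2,  H_2 = Z.

We work with the vertex ordering P < Q < R < S < T < U < V. The simplices of K, each written with vertices in increasing order, are:

  0-simplices (7): P, Q, R, S, T, U, V
  1-simplices (21): PQ, PR, PS, PT, PU, PV, QR, QS, QT, QU, QV, RS, RT, RU, RV, ST, SU, SV, TU, TV, UV
  2-simplices (14): PQT, PQV, PRS, PRV, PSU, PTU, QRS, QRU, QST, QUV, RTU, RTV, STV, SUV

giving chain groups C_0 ≅ Z^7, C_1 ≅ Z^21, C_2 ≅ Z^14.

Boundary ∂_1: C_1 → C_0 sends each edge [p,q] (with p < q) to q − p. For instance
  ∂PR = R − P.
The resulting 7×21 matrix has rank 6, and its Smith normal form has invariant factors (1,1,1,1,1,1).

Boundary ∂_2: C_2 → C_1 sends each 2-simplex [p,q,r] to [q,r] − [p,r] + [p,q]. For instance
  ∂PSU = SU − PU + PS,
  ∂QUV = UV − QV + QU.
This gives a 21×14 integer matrix of rank 13; reducing to Smith normal form yields diagonal entries (1,1,1,1,1,1,1,1,1,1,1,1,1).

Reading off H_k = ker ∂_k / im ∂_{k+1}:

  H_0: rank C_0 − rank ∂_1 = 7 − 6 = 1, and the invariant factors of ∂_1 are all 1, so H_0 ≅ Z.
  H_1: rank ker ∂_1 − rank ∂_2 = (21 − 6) − 13 = 2, and the invariant factors of ∂_2 are all 1, so H_1 ≅ Z^2.
  H_2: rank ker ∂_2 − rank ∂_3 = (14 − 13) − 0 = 1, and there is no ∂_3, so H_2 ≅ Z.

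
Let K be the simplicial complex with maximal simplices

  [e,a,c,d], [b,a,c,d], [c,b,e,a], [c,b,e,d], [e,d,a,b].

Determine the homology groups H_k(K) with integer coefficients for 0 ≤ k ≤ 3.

Fix the vertex order a < b < c < d < e and write every simplex with vertices in increasing order. Then dim K = 3 and the simplices of K are:

  0-simplices (5): a, b, c, d, e
  1-simplices (10): ab, ac, ad, ae, bc, bd, be, cd, ce, de
  2-simplices (10): abc, abd, abe, acd, ace, ade, bcd, bce, bde, cde
  3-simplices (5): abcd, abce, abde, acde, bcde

Hence C_0 ≅ Z^5, C_1 ≅ Z^10, C_2 ≅ Z^10, C_3 ≅ Z^5.

Boundary ∂_1: C_1 → C_0 sends each edge [p,q] (with p < q) to q − p.
The 5×10 boundary matrix has rank 4 and Smith normal form diag(1,1,1,1).

∂_2: C_2 → C_1 sends each 2-simplex [p,q,r] to [q,r] − [p,r] + [p,q]. For instance
  ∂ade = de − ae + ad,
  ∂cde = de − ce + cd.
The resulting 10×10 matrix has rank 6, and its Smith normal form has invariant factors (1,1,1,1,1,1).

The boundary map ∂_3: C_3 → C_2 sends each 3-simplex σ to the alternating sum Σ_i (−1)^i (σ with its i-th vertex removed). For instance
  ∂abce = bce − ace + abe − abc,
  ∂bcde = cde − bde + bce − bcd.
The 10×5 boundary matrix has rank 4 and Smith normal form diag(1,1,1,1).

From H_k ≅ ker(∂_k) / im(∂_{k+1}) we obtain:

  H_0: rank C_0 − rank ∂_1 = 5 − 4 = 1, and the invariant factors of ∂_1 are all 1, so H_0 ≅ Z.
  H_1: rank ker ∂_1 − rank ∂_2 = (10 − 4) − 6 = 0, and the invariant factors of ∂_2 are all 1, so H_1 ≅ 0.
  H_2: rank ker ∂_2 − rank ∂_3 = (10 − 6) − 4 = 0, and the invariant factors of ∂_3 are all 1, so H_2 ≅ 0.
  H_3: rank ker ∂_3 − rank ∂_4 = (5 − 4) − 0 = 1, and there is no ∂_4, so H_3 ≅ Z.

As a check, the Euler characteristic is 5 − 10 + 10 − 5 = 0, which agrees with 1 − 0 + 0 − 1 = 0.

H_0 ≅ Z,  H_1 = 0,  H_2 = 0,  H_3 ≅ Z.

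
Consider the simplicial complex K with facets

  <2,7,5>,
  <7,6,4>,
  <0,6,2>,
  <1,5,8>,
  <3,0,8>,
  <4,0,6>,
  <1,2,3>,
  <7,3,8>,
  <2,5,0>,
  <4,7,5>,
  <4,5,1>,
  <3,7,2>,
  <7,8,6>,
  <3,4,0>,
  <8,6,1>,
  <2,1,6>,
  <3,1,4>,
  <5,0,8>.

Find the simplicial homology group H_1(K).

H_1 ≅ Z^2.

K has 9 vertices, 27 edges, 18 triangles.
rank ∂_1 = 8, rank ∂_2 = 17 ⇒ b_1 = 27 − 8 − 17 = 2; all invariant factors of ∂_2 are 1 so no torsion. So H_1 = Z^2.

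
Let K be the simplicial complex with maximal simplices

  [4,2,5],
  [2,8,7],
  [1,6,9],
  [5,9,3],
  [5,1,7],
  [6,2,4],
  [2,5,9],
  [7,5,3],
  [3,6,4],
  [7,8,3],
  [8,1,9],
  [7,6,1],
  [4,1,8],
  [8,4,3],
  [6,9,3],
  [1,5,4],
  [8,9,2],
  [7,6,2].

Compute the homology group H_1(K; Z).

H_1 = Z^2.

Fix the vertex order 1 < 2 < 3 < 4 < 5 < 6 < 7 < 8 < 9 and write every simplex with vertices in increasing order. Then dim K = 2 and the simplices of K are:

  0-simplices (9): [1], [2], [3], [4], [5], [6], [7], [8], [9]
  1-simplices (27): (27 of them)
  2-simplices (18): [1,4,5], [1,4,8], [1,5,7], [1,6,7], [1,6,9], [1,8,9], [2,4,5], [2,4,6], [2,5,9], [2,6,7], [2,7,8], [2,8,9], [3,4,6], [3,4,8], [3,5,7], [3,5,9], [3,6,9], [3,7,8]

giving chain groups C_0 ≅ Z^9, C_1 ≅ Z^27, C_2 ≅ Z^18.

∂_1: C_1 → C_0 sends each edge [p,q] (with p < q) to q − p.
This gives a 9×27 integer matrix of rank 8; reducing to Smith normal form yields diagonal entries (1,1,1,1,1,1,1,1).

Boundary ∂_2: C_2 → C_1 maps a triangle to the signed sum of its edges. For instance
  ∂[1,5,7] = [5,7] − [1,7] + [1,5],
  ∂[2,8,9] = [8,9] − [2,9] + [2,8].
The resulting 27×18 matrix has rank 17, and its Smith normal form has invariant factors (1,1,1,1,1,1,1,1,1,1,1,1,1,1,1,1,1).

From H_k ≅ ker(∂_k) / im(∂_{k+1}) we obtain:

  H_1: rank ker ∂_1 − rank ∂_2 = (27 − 8) − 17 = 2, and the invariant factors of ∂_2 are all 1, so H_1 = Z^2.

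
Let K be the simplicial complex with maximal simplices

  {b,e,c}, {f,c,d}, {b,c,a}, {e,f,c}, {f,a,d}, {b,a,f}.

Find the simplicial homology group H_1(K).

H_1 ≅ Z.

K has 6 vertices, 12 edges, 6 triangles.
rank ∂_1 = 5, rank ∂_2 = 6 ⇒ b_1 = 12 − 5 − 6 = 1; all invariant factors of ∂_2 are 1 so no torsion. So H_1 ≅ Z.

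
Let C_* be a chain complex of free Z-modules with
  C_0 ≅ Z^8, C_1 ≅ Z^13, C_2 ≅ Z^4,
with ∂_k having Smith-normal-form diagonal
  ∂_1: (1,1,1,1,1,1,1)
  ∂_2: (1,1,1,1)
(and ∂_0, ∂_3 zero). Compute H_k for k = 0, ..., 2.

H_0 = Z,  H_1 = Z^2,  H_2 = 0.

H_0: b_0 = 8 − 0 − 7 = 1; torsion from ∂_1 factors > 1: none. So H_0 = Z.
H_1: b_1 = 13 − 7 − 4 = 2; torsion from ∂_2 factors > 1: none. So H_1 = Z^2.
H_2: b_2 = 4 − 4 − 0 = 0; torsion from ∂_3 factors > 1: none. So H_2 = 0.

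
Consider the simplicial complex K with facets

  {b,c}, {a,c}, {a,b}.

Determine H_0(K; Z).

H_0 ≅ Z.

Take the total order a < b < c on the vertex set. Then K (dimension 1) consists of the simplices:

  0-simplices (3): a, b, c
  1-simplices (3): ab, ac, bc

so the chain groups are C_0 ≅ Z^3, C_1 ≅ Z^3.

The boundary map ∂_1: C_1 → C_0 sends each edge [p,q] (with p < q) to q − p. For instance
  ∂bc = c − b.
As a 3×3 matrix over Z this has rank 2, with invariant factors (1,1).

Reading off H_k = ker ∂_k / im ∂_{k+1}:

  H_0: rank C_0 − rank ∂_1 = 3 − 2 = 1, and the invariant factors of ∂_1 are all 1, so H_0 ≅ Z.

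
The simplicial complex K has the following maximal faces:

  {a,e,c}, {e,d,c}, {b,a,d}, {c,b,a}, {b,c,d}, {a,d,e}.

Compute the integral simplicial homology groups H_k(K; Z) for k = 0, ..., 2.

H_0 ≅ Z,  H_1 = 0,  H_2 ≅ Z.

Order the vertices as a < b < c < d < e. Listing each simplex with vertices in this order, K has dimension 2 with simplices:

  0-simplices (5): a, b, c, d, e
  1-simplices (9): ab, ac, ad, ae, bc, bd, cd, ce, de
  2-simplices (6): abc, abd, ace, ade, bcd, cde

Hence C_0 ≅ Z^5, C_1 ≅ Z^9, C_2 ≅ Z^6.

Boundary ∂_1: C_1 → C_0 maps an edge to its endpoints' difference, ∂[p,q] = q − p. For instance
  ∂cd = d − c.
This gives a 5×9 integer matrix of rank 4; reducing to Smith normal form yields diagonal entries (1,1,1,1).

Boundary ∂_2: C_2 → C_1 acts by ∂[p,q,r] = [q,r] − [p,r] + [p,q]. For instance
  ∂bcd = cd − bd + bc,
  ∂abc = bc − ac + ab.
The resulting 9×6 matrix has rank 5, and its Smith normal form has invariant factors (1,1,1,1,1).

Reading off H_k = ker ∂_k / im ∂_{k+1}:

  H_0: rank C_0 − rank ∂_1 = 5 − 4 = 1, and the invariant factors of ∂_1 are all 1, so H_0 = Z.
  H_1: rank ker ∂_1 − rank ∂_2 = (9 − 4) − 5 = 0, and the invariant factors of ∂_2 are all 1, so H_1 = 0.
  H_2: rank ker ∂_2 − rank ∂_3 = (6 − 5) − 0 = 1, and there is no ∂_3, so H_2 = Z.

As a check, the Euler characteristic is 5 − 9 + 6 = 2, which agrees with 1 − 0 + 1 = 2.
(K is a triangulation of the 2-sphere S^2.)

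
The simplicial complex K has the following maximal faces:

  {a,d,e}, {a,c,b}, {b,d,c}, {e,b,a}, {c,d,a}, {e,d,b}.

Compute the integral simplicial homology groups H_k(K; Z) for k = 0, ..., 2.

Order the vertices as a < b < c < d < e. Listing each simplex with vertices in this order, K has dimension 2 with simplices:

  0-simplices (5): a, b, c, d, e
  1-simplices (9): ab, ac, ad, ae, bc, bd, be, cd, de
  2-simplices (6): abc, abe, acd, ade, bcd, bde

so the chain groups are C_0 ≅ Z^5, C_1 ≅ Z^9, C_2 ≅ Z^6.

Boundary ∂_1: C_1 → C_0 sends each edge [p,q] (with p < q) to q − p.
As a 5×9 matrix over Z this has rank 4, with invariant factors (1,1,1,1).

∂_2: C_2 → C_1 maps a triangle to the signed sum of its edges. For instance
  ∂bcd = cd − bd + bc,
  ∂bde = de − be + bd.
The resulting 9×6 matrix has rank 5, and its Smith normal form has invariant factors (1,1,1,1,1).

Now H_k = ker ∂_k / im ∂_{k+1}, so:

  H_0: rank C_0 − rank ∂_1 = 5 − 4 = 1, and the invariant factors of ∂_1 are all 1, so H_0 ≅ Z.
  H_1: rank ker ∂_1 − rank ∂_2 = (9 − 4) − 5 = 0, and the invariant factors of ∂_2 are all 1, so H_1 ≅ 0.
  H_2: rank ker ∂_2 − rank ∂_3 = (6 − 5) − 0 = 1, and there is no ∂_3, so H_2 ≅ Z.

(K is a triangulation of the 2-sphere S^2.)

H_0 ≅ Z,  H_1 = 0,  H_2 ≅ Z.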